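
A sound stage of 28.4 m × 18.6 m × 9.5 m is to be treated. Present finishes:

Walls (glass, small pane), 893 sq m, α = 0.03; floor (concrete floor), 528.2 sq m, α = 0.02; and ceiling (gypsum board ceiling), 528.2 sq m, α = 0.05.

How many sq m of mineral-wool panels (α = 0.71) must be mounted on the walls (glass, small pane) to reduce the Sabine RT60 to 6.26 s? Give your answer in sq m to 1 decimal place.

96.0

Summing Sᵢαᵢ: 26.790 + 10.564 + 26.410 → A₁ = 63.764 sabins.
Required A₂ = 0.161·5018.28/6.26 = 129.064 sabins.
Absorption to add: 129.064 − 63.764 = 65.300 sabins.
Net gain per sq m: Δα = 0.71 − 0.03 = 0.68.
Area = ΔA/Δα = 65.300/0.68 = 96.0 sq m.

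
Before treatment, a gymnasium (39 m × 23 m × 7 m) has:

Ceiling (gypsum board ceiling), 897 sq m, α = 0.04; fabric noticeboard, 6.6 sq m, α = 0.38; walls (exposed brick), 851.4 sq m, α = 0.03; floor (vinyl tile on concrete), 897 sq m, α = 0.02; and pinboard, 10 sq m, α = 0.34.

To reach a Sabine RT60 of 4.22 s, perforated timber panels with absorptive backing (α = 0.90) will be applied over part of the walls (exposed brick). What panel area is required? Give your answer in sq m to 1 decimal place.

177.3

A₁ = Σ Sᵢαᵢ = 897*0.04 + 6.6*0.38 + 851.4*0.03 + 897*0.02 + 10*0.34 = 85.270 sabins.
V = 6279 m³. Target absorption A₂ = 0.161 × 6279 / 4.22 = 239.554 sabins.
ΔA needed = 239.554 − 85.270 = 154.284 sabins.
Net gain per sq m: Δα = 0.90 − 0.03 = 0.87.
Area = ΔA/Δα = 154.284/0.87 = 177.3 sq m.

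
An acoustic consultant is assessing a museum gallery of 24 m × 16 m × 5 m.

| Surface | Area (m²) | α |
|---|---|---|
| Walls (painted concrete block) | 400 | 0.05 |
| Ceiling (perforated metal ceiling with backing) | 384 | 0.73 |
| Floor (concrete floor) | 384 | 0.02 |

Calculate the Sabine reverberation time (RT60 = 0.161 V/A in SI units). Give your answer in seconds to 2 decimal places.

1.00 s

Total absorption A = 400*0.05 + 384*0.73 + 384*0.02
  = 20.000 + 280.320 + 7.680 = 308.000 m² sabins.
Room volume: 1920 m³.
RT60 = 0.161 · V / A = 0.161 × 1920 / 308.000 = 1.00 s.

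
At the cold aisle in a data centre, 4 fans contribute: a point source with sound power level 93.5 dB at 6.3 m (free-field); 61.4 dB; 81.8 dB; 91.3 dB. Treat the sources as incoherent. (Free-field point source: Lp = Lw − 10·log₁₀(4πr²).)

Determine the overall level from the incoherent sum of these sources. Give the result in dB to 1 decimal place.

Source at 6.3 m: Lp = 93.5 − 10·log₁₀(4π·6.3²) = 93.5 − 10·log₁₀(498.759) = 66.5 dB.
Sum in the linear (power) domain: Σ 10^(Lᵢ/10) = 10^(66.5/10) + 10^(61.4/10) + 10^(81.8/10) + 10^(91.3/10) = 1.506e+09.
L_total = 10·log₁₀(1.506e+09) = 91.8 dB.

91.8 dB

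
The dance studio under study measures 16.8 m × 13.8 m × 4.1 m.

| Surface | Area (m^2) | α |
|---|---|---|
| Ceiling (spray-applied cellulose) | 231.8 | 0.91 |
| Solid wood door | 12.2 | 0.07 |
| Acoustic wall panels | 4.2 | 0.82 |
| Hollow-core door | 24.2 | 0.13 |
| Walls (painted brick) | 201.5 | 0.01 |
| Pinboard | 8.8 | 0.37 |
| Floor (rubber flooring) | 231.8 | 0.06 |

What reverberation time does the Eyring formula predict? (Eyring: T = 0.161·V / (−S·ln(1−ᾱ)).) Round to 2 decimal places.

0.53 seconds

S = Σ Sᵢ = 714.5 m^2.
Absorption A = 231.8·0.91 + 12.2·0.07 + 4.2·0.82 + 24.2·0.13 + 201.5·0.01 + 8.8·0.37 + 231.8·0.06 = 237.561 sabins.
ᾱ = 237.561 / 714.5 = 0.3325.
−S·ln(1−ᾱ) = −714.5 × ln(1 − 0.3325) = 288.812.
V = 16.8 × 13.8 × 4.1 = 950.544 m³.
RT60 = 0.161 × 950.544 / 288.812 = 0.53 s.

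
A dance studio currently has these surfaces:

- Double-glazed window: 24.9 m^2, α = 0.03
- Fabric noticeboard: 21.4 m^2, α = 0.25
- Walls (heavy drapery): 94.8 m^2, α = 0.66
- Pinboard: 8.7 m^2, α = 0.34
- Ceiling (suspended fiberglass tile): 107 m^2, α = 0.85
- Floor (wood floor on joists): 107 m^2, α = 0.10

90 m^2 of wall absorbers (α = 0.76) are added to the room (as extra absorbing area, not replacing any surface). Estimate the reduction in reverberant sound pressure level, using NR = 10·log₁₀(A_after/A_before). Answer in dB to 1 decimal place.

Total absorption A_before = 24.9×0.03 + 21.4×0.25 + 94.8×0.66 + 8.7×0.34 + 107×0.85 + 107×0.10
  = 0.747 + 5.350 + 62.568 + 2.958 + 90.950 + 10.700 = 173.273 m^2 sabins.
Treatment contributes 90·0.76 = 68.400 sabins.
A_after = 173.273 + 68.400 = 241.673 sabins.
NR = 10·log₁₀(241.673/173.273) = 1.4 dB.

1.4 dB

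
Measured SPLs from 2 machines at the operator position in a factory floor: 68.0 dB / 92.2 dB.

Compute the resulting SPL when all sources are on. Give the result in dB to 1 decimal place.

92.2 dB

Converting to relative power and adding: 10^(68.0/10) + 10^(92.2/10) = 1.666e+09.
Combined level = 10 log₁₀(1.666e+09) = 92.2 dB.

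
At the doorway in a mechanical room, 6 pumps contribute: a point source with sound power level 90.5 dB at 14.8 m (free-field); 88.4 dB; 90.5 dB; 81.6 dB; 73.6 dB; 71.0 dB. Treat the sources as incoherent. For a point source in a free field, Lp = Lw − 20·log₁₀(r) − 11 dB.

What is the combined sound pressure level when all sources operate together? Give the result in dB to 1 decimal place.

Source at 14.8 m: Lp = 90.5 − 20·log₁₀(14.8) − 11 = 56.1 dB.
Converting to relative power and adding: 10^(56.1/10) + 10^(88.4/10) + 10^(90.5/10) + 10^(81.6/10) + 10^(73.6/10) + 10^(71.0/10) = 1.994e+09.
Back to dB: 10·log₁₀ Σ = 93.0 dB.

93.0 dB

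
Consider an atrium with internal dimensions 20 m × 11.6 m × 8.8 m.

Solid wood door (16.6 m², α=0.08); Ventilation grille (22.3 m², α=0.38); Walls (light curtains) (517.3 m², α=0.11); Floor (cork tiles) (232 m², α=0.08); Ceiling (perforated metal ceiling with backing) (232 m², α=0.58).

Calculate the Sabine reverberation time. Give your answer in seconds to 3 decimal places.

1.495 s

Total absorption A = 16.6*0.08 + 22.3*0.38 + 517.3*0.11 + 232*0.08 + 232*0.58
  = 1.328 + 8.474 + 56.903 + 18.560 + 134.560 = 219.825 m² sabins.
V = 20·11.6·8.8 = 2041.6 m³.
Sabine: RT60 = 0.161 × 2041.6 / 219.825 = 1.495 s.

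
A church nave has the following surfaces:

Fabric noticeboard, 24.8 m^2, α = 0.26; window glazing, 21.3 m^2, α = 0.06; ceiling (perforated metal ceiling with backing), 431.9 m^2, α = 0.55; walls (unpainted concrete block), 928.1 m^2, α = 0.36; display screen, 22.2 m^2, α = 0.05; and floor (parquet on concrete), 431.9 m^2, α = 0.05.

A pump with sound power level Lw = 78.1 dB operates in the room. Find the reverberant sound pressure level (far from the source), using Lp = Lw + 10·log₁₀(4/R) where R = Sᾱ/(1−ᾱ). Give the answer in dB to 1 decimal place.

54.6 dB

Σ(Sᵢαᵢ) = 24.8·0.26 + 21.3·0.06 + 431.9·0.55 + 928.1·0.36 + 22.2·0.05 + 431.9·0.05 = 602.092; total area S = 1860.2 m^2.
ᾱ = 602.092/1860.2 = 0.3237; R = Sᾱ/(1−ᾱ) = 602.092/(1−0.3237) = 890.274 m^2.
Lp = 78.1 + 10·log₁₀(4/890.274) = 78.1 + (-23.47) = 54.6 dB.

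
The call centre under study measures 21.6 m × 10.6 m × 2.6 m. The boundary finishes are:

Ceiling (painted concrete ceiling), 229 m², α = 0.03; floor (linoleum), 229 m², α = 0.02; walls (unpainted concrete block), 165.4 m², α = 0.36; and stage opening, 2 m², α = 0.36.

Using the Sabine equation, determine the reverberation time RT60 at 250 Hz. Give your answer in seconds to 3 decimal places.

Summing Sᵢαᵢ: 6.870 + 4.580 + 59.544 + 0.720 → A = 71.714 sabins.
Room volume: 595.296 m³.
T = 0.161 V/A = 0.161·595.296/71.714 = 1.336 s.

1.336 s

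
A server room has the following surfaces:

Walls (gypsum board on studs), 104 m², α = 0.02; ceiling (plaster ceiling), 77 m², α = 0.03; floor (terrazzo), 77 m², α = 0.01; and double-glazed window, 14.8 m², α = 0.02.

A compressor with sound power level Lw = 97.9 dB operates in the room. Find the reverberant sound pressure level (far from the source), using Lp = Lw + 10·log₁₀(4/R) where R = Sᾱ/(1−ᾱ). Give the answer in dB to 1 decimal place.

Σ(Sᵢαᵢ) = 104×0.02 + 77×0.03 + 77×0.01 + 14.8×0.02 = 5.456; total area S = 272.8 m².
ᾱ = 5.456/272.8 = 0.0200; R = Sᾱ/(1−ᾱ) = 5.456/(1−0.0200) = 5.567 m².
Lp = Lw + 10 log₁₀(4/R) = 97.9 -1.44 = 96.5 dB.

96.5 dB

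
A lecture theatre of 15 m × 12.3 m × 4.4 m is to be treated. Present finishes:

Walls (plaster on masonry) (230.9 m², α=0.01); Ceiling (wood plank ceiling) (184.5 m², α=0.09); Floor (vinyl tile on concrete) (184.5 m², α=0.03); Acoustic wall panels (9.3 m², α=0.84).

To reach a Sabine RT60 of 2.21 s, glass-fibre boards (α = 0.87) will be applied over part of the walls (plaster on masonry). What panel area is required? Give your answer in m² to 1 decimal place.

31.3

Equivalent absorption area: A₁ = 230.9×0.01 + 184.5×0.09 + 184.5×0.03 + 9.3×0.84 = 32.261 m².
V = 811.8 m³. Target absorption A₂ = 0.161 × 811.8 / 2.21 = 59.140 sabins.
ΔA needed = 59.140 − 32.261 = 26.879 sabins.
Net gain per m²: Δα = 0.87 − 0.01 = 0.86.
Area = ΔA/Δα = 26.879/0.86 = 31.3 m².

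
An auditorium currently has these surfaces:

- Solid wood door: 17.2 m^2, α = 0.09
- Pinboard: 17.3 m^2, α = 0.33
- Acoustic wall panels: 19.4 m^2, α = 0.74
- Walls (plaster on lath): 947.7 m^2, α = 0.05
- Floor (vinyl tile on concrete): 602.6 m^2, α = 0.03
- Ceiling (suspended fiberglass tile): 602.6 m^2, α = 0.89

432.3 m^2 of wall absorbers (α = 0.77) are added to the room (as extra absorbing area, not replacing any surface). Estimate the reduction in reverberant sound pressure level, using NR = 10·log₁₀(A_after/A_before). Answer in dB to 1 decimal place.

1.9 dB

Summing Sᵢαᵢ: 1.548 + 5.709 + 14.356 + 47.385 + 18.078 + 536.314 → A_before = 623.390 sabins.
Treatment contributes 432.3·0.77 = 332.871 sabins.
A_after = 623.390 + 332.871 = 956.261 sabins.
NR = 10·log₁₀(956.261/623.390) = 1.9 dB.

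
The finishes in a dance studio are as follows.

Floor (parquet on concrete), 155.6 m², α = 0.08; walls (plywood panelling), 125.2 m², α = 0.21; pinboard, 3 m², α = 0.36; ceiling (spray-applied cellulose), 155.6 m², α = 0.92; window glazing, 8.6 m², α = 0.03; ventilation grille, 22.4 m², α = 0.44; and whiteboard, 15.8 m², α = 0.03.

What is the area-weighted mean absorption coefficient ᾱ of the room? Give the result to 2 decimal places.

S = Σ Sᵢ = 155.6 + 125.2 + 3 + 155.6 + 8.6 + 22.4 + 15.8 = 486.2 m².
Weighted sum Σ Sα = 193.560.
ᾱ = A/S = 0.40.

0.40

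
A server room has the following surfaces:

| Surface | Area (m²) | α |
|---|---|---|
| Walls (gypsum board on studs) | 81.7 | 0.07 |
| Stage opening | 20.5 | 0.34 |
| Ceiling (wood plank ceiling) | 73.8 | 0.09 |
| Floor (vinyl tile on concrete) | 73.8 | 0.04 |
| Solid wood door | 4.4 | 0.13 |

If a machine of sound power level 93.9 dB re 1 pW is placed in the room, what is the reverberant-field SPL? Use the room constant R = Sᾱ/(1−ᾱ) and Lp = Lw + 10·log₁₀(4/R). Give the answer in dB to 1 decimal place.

Σ(Sᵢαᵢ) = 81.7·0.07 + 20.5·0.34 + 73.8·0.09 + 73.8·0.04 + 4.4·0.13 = 22.855; total area S = 254.2 m².
ᾱ = 0.0899, so room constant R = A/(1−ᾱ) = 25.113 m².
Lp = Lw + 10 log₁₀(4/R) = 93.9 -7.98 = 85.9 dB.

85.9 dB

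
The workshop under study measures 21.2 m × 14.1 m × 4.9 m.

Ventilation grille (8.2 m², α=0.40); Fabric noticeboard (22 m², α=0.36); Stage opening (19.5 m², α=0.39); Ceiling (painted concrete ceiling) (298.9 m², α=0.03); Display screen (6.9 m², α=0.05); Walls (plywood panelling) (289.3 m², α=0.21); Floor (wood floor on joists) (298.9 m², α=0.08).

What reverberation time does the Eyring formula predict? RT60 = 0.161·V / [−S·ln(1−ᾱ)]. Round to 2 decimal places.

S = Σ Sᵢ = 943.7 m².
Absorption A = 8.2×0.40 + 22×0.36 + 19.5×0.39 + 298.9×0.03 + 6.9×0.05 + 289.3×0.21 + 298.9×0.08 = 112.782 sabins.
Mean coefficient ᾱ = A/S = 0.1195.
−S·ln(1−ᾱ) = −943.7 × ln(1 − 0.1195) = 120.100.
V = 21.2 × 14.1 × 4.9 = 1464.708 m³.
RT60 = 0.161 × 1464.708 / 120.100 = 1.96 s.

1.96 s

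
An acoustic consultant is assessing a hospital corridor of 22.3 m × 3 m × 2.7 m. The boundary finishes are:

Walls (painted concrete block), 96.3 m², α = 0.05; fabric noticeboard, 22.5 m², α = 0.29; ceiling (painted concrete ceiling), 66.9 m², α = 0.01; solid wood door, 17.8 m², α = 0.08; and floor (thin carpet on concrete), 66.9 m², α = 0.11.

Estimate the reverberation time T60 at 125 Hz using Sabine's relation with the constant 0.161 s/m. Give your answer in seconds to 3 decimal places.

1.399 s

A = Σ Sᵢαᵢ = 96.3*0.05 + 22.5*0.29 + 66.9*0.01 + 17.8*0.08 + 66.9*0.11 = 20.792 sabins.
V = 22.3·3·2.7 = 180.63 m³.
RT60 = 0.161 · V / A = 0.161 × 180.63 / 20.792 = 1.399 s.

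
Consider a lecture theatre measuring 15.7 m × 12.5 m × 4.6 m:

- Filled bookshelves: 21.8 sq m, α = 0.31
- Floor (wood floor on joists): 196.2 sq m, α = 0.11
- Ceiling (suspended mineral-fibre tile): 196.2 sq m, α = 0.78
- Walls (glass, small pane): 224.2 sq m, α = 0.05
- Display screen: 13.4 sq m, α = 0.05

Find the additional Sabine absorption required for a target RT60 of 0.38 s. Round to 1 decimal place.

189.2 sabins

Summing Sᵢαᵢ: 6.758 + 21.582 + 153.036 + 11.210 + 0.670 → A₁ = 193.256 sabins.
V = 902.75 m³. Required absorption A₂ = 0.161 × 902.75 / 0.38 = 382.481 sabins.
Shortfall: 382.481 − 193.256 = 189.2 sabins.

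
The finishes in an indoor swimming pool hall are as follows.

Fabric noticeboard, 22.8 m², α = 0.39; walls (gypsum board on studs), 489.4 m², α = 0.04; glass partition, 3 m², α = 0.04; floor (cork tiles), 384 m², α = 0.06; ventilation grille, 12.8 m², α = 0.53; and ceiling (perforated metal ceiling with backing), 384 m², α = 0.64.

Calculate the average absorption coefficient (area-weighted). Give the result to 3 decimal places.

0.235

Total surface area S = 1296.0 m².
A = 22.8*0.39 + 489.4*0.04 + 3*0.04 + 384*0.06 + 12.8*0.53 + 384*0.64 = 304.172 sabins.
ᾱ = A/S = 0.235.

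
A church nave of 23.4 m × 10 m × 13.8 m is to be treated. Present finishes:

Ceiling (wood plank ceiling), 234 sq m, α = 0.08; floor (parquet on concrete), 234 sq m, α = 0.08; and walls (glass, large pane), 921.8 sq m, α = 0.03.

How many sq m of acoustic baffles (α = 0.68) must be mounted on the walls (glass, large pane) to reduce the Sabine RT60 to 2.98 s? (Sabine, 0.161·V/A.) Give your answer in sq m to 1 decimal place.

168.3

Total absorption A₁ = 234×0.08 + 234×0.08 + 921.8×0.03
  = 18.720 + 18.720 + 27.654 = 65.094 sq m sabins.
V = 3229.2 m³. Target absorption A₂ = 0.161 × 3229.2 / 2.98 = 174.463 sabins.
ΔA needed = 174.463 − 65.094 = 109.369 sabins.
Each sq m of panel replacing the walls (glass, large pane) adds (0.68 − 0.03) = 0.65 sabins.
Area = ΔA/Δα = 109.369/0.65 = 168.3 sq m.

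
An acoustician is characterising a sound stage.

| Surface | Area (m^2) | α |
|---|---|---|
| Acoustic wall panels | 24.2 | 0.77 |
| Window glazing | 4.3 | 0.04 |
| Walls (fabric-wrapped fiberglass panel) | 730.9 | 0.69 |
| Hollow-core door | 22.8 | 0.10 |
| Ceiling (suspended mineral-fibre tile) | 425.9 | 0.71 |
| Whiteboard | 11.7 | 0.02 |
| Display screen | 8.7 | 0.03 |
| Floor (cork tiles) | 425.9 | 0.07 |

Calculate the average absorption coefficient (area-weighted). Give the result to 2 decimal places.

0.52

S = Σ Sᵢ = 24.2 + 4.3 + 730.9 + 22.8 + 425.9 + 11.7 + 8.7 + 425.9 = 1654.4 m^2.
Weighted sum Σ Sα = 858.104.
ᾱ = 858.104 / 1654.4 = 0.52.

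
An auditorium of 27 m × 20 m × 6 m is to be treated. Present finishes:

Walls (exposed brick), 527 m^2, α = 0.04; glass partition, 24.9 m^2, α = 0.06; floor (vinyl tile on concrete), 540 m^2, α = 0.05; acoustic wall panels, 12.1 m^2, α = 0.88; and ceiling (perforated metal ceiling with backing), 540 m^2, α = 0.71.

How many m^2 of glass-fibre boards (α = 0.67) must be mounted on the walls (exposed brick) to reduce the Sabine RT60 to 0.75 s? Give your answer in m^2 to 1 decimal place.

399.8

Equivalent absorption area: A₁ = 527×0.04 + 24.9×0.06 + 540×0.05 + 12.1×0.88 + 540×0.71 = 443.622 m^2.
Required A₂ = 0.161·3240/0.75 = 695.520 sabins.
ΔA needed = 695.520 − 443.622 = 251.898 sabins.
Net gain per m^2: Δα = 0.67 − 0.04 = 0.63.
Area = ΔA/Δα = 251.898/0.63 = 399.8 m^2.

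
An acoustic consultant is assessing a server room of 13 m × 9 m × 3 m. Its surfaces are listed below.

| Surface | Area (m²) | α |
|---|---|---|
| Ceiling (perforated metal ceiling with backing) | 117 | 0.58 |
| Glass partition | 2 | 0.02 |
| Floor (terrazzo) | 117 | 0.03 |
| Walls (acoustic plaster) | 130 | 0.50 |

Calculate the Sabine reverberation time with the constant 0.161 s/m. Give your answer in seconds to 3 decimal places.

Equivalent absorption area: A = 117*0.58 + 2*0.02 + 117*0.03 + 130*0.50 = 136.410 m².
Volume V = 13 × 9 × 3 = 351 m³.
T = 0.161 V/A = 0.161·351/136.410 = 0.414 s.

0.414 sec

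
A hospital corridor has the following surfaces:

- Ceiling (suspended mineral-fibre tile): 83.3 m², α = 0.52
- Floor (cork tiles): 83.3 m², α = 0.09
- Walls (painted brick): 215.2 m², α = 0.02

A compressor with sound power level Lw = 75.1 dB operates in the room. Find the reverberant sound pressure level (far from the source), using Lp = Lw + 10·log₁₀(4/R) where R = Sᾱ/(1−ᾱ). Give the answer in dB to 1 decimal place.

63.0 dB

A = 55.117 sabins; S = 381.8 m².
ᾱ = 55.117/381.8 = 0.1444; R = Sᾱ/(1−ᾱ) = 55.117/(1−0.1444) = 64.419 m².
Lp = Lw + 10 log₁₀(4/R) = 75.1 -12.07 = 63.0 dB.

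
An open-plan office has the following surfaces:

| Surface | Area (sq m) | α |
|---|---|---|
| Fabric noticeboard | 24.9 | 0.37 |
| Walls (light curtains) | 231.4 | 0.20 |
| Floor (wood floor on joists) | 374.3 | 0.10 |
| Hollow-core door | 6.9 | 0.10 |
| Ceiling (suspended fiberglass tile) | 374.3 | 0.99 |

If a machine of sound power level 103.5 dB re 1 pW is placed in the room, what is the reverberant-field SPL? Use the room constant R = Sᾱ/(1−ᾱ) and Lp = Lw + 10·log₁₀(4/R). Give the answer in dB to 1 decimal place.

Σ(Sᵢαᵢ) = 24.9·0.37 + 231.4·0.20 + 374.3·0.10 + 6.9·0.10 + 374.3·0.99 = 464.170; total area S = 1011.8 sq m.
ᾱ = 0.4588, so room constant R = A/(1−ᾱ) = 857.668 sq m.
Lp = Lw + 10 log₁₀(4/R) = 103.5 -23.31 = 80.2 dB.

80.2 dB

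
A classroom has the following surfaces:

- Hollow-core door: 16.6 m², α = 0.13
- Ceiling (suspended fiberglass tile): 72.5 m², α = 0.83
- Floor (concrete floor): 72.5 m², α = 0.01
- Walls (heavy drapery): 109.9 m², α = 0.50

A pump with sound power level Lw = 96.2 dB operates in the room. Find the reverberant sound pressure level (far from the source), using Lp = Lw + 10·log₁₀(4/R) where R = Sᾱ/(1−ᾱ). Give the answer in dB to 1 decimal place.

79.0 dB

Σ(Sᵢαᵢ) = 16.6·0.13 + 72.5·0.83 + 72.5·0.01 + 109.9·0.50 = 118.008; total area S = 271.5 m².
ᾱ = 0.4347, so room constant R = A/(1−ᾱ) = 208.753 m².
Lp = Lw + 10 log₁₀(4/R) = 96.2 -17.18 = 79.0 dB.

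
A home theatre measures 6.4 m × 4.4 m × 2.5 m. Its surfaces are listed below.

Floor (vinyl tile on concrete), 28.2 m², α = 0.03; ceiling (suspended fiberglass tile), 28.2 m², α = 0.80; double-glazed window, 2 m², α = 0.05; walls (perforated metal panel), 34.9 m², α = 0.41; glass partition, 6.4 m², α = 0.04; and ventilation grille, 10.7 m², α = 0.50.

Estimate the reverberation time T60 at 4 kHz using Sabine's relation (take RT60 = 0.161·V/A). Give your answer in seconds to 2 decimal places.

Equivalent absorption area: A = 28.2*0.03 + 28.2*0.80 + 2*0.05 + 34.9*0.41 + 6.4*0.04 + 10.7*0.50 = 43.421 m².
Volume V = 6.4 × 4.4 × 2.5 = 70.4 m³.
Sabine: RT60 = 0.161 × 70.4 / 43.421 = 0.26 s.

0.26 seconds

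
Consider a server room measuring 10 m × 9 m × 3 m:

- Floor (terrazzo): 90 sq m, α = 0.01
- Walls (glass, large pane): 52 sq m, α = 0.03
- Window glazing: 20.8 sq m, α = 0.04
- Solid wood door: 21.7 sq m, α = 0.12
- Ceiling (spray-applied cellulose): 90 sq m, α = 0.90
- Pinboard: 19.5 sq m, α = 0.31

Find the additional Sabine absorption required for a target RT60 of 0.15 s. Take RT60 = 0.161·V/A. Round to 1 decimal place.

A₁ = Σ Sᵢαᵢ = 90×0.01 + 52×0.03 + 20.8×0.04 + 21.7×0.12 + 90×0.90 + 19.5×0.31 = 92.941 sabins.
For T = 0.15 s, need A₂ = 0.161·V/T = 0.161·270/0.15 = 289.800 sabins.
Additional absorption ΔA = 289.800 − 92.941 = 196.9 sabins.

196.9 sabins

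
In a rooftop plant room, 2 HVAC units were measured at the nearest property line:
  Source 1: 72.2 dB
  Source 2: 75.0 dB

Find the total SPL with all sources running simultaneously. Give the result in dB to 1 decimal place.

Sum in the linear (power) domain: Σ 10^(Lᵢ/10) = 10^(72.2/10) + 10^(75.0/10) = 4.822e+07.
Back to dB: 10·log₁₀ Σ = 76.8 dB.

76.8 dB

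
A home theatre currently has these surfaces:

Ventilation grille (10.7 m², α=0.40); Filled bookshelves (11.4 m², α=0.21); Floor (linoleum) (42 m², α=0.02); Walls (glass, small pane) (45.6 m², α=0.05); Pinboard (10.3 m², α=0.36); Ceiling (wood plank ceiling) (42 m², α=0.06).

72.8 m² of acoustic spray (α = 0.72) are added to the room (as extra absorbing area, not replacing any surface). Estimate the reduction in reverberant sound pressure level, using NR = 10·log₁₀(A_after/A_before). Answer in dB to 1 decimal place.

Total absorption A_before = 10.7*0.40 + 11.4*0.21 + 42*0.02 + 45.6*0.05 + 10.3*0.36 + 42*0.06
  = 4.280 + 2.394 + 0.840 + 2.280 + 3.708 + 2.520 = 16.022 m² sabins.
Treatment contributes 72.8·0.72 = 52.416 sabins.
New total A_after = 68.438 sabins.
NR = 10·log₁₀(68.438/16.022) = 6.3 dB.

6.3 dB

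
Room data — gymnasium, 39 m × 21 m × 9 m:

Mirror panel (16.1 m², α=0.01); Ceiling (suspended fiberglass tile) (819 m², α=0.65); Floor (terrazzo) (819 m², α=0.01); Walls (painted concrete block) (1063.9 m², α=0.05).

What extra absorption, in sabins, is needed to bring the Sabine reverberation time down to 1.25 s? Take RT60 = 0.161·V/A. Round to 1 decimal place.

355.5 sabins

Summing Sᵢαᵢ: 0.161 + 532.350 + 8.190 + 53.195 → A₁ = 593.896 sabins.
Target A₂ = 0.161·7371/1.25 = 949.385 sabins (V = 7371 m³).
Additional absorption ΔA = 949.385 − 593.896 = 355.5 sabins.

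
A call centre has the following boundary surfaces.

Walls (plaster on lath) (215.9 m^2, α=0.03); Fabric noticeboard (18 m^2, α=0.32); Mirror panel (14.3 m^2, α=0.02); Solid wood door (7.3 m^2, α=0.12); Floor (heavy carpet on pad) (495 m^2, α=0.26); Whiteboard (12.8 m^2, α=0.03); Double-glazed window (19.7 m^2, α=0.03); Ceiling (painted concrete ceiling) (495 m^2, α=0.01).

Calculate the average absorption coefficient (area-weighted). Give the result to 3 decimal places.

S = Σ Sᵢ = 215.9 + 18 + 14.3 + 7.3 + 495 + 12.8 + 19.7 + 495 = 1278.0 m^2.
A = 215.9×0.03 + 18×0.32 + 14.3×0.02 + 7.3×0.12 + 495×0.26 + 12.8×0.03 + 19.7×0.03 + 495×0.01 = 148.024 sabins.
ᾱ = A/S = 0.116.

0.116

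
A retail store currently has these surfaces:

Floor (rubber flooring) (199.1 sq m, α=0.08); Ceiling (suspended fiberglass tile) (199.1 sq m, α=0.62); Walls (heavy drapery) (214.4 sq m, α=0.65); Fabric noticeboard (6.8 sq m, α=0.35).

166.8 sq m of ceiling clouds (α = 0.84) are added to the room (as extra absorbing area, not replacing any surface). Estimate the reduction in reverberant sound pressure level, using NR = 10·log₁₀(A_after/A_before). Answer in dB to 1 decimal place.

1.8 dB

Equivalent absorption area: A_before = 199.1*0.08 + 199.1*0.62 + 214.4*0.65 + 6.8*0.35 = 281.110 sq m.
Added absorption = 166.8 × 0.84 = 140.112 sabins.
A_after = 281.110 + 140.112 = 421.222 sabins.
NR = 10·log₁₀(421.222/281.110) = 1.8 dB.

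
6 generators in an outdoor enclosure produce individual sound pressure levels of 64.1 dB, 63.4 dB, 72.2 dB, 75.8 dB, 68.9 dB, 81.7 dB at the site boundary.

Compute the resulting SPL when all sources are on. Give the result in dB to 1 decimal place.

Sum in the linear (power) domain: Σ 10^(Lᵢ/10) = 10^(64.1/10) + 10^(63.4/10) + 10^(72.2/10) + 10^(75.8/10) + 10^(68.9/10) + 10^(81.7/10) = 2.15e+08.
Back to dB: 10·log₁₀ Σ = 83.3 dB.

83.3 dB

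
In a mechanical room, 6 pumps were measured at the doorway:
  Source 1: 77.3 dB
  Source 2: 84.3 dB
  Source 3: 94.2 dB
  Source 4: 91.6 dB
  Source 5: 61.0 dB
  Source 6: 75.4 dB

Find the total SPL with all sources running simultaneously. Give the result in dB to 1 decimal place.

Σ 10^(Lᵢ/10) = 4.434e+09.
Back to dB: 10·log₁₀ Σ = 96.5 dB.

96.5 dB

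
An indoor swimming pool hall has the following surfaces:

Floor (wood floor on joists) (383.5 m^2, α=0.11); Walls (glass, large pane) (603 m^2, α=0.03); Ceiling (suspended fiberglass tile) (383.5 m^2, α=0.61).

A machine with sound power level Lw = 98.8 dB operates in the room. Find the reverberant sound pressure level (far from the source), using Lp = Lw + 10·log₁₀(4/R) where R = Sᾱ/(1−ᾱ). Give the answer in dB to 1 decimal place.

79.1 dB

Σ(Sᵢαᵢ) = 383.5·0.11 + 603·0.03 + 383.5·0.61 = 294.210; total area S = 1370.0 m^2.
ᾱ = 294.210/1370.0 = 0.2148; R = Sᾱ/(1−ᾱ) = 294.210/(1−0.2148) = 374.694 m^2.
Lp = Lw + 10 log₁₀(4/R) = 98.8 -19.72 = 79.1 dB.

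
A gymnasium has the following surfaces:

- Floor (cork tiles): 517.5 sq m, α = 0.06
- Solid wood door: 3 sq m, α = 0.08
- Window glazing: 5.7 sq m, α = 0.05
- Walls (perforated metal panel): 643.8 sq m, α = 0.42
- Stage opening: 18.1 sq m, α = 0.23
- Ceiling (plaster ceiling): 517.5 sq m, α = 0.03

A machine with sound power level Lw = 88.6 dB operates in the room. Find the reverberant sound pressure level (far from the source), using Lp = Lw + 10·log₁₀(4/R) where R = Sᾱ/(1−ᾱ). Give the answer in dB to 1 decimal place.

68.6 dB

Σ(Sᵢαᵢ) = 517.5·0.06 + 3·0.08 + 5.7·0.05 + 643.8·0.42 + 18.1·0.23 + 517.5·0.03 = 321.659; total area S = 1705.6 sq m.
ᾱ = 321.659/1705.6 = 0.1886; R = Sᾱ/(1−ᾱ) = 321.659/(1−0.1886) = 396.425 sq m.
Lp = Lw + 10 log₁₀(4/R) = 88.6 -19.96 = 68.6 dB.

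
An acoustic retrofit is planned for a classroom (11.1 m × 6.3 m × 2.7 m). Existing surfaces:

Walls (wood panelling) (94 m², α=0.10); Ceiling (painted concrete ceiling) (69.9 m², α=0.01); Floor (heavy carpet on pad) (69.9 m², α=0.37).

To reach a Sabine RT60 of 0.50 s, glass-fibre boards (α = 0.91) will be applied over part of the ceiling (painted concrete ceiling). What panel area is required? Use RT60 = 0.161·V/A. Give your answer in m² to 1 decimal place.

27.6

Equivalent absorption area: A₁ = 94*0.10 + 69.9*0.01 + 69.9*0.37 = 35.962 m².
Required A₂ = 0.161·188.811/0.50 = 60.797 sabins.
Absorption to add: 60.797 − 35.962 = 24.835 sabins.
Each m² of panel replacing the ceiling (painted concrete ceiling) adds (0.91 − 0.01) = 0.90 sabins.
Panel area = 24.835 / 0.90 = 27.6 m².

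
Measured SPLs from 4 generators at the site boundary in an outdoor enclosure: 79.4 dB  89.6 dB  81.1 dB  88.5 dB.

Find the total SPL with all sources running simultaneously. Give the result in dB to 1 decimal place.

Σ 10^(Lᵢ/10) = 1.836e+09.
Combined level = 10 log₁₀(1.836e+09) = 92.6 dB.

92.6 dB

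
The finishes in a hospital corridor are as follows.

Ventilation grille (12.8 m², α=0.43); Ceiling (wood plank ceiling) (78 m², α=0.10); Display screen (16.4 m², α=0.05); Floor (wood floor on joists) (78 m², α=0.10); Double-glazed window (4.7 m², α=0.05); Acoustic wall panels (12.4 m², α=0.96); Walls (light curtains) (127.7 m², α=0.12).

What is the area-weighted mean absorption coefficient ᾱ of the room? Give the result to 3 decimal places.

0.150

Total surface area S = 330.0 m².
A = 12.8·0.43 + 78·0.10 + 16.4·0.05 + 78·0.10 + 4.7·0.05 + 12.4·0.96 + 127.7·0.12 = 49.387 sabins.
ᾱ = A/S = 0.150.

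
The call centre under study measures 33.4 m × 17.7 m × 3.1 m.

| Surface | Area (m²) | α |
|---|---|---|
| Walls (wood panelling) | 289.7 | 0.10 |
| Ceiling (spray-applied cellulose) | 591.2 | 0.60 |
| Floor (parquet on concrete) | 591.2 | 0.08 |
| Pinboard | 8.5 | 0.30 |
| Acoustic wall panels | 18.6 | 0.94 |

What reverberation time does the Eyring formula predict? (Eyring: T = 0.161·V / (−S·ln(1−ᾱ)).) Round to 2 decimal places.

0.55 sec

Total surface area S = 289.7 + 591.2 + 591.2 + 8.5 + 18.6 = 1499.2 m².
Σ(Sᵢαᵢ) = 289.7·0.10 + 591.2·0.60 + 591.2·0.08 + 8.5·0.30 + 18.6·0.94 = 451.020.
Mean coefficient ᾱ = A/S = 0.3008.
Eyring denominator: −S ln(1−ᾱ) = 536.441.
V = 33.4 × 17.7 × 3.1 = 1832.658 m³.
T = 0.161·V/[−S·ln(1−ᾱ)] = 0.161·1832.658/536.441 = 0.55 s.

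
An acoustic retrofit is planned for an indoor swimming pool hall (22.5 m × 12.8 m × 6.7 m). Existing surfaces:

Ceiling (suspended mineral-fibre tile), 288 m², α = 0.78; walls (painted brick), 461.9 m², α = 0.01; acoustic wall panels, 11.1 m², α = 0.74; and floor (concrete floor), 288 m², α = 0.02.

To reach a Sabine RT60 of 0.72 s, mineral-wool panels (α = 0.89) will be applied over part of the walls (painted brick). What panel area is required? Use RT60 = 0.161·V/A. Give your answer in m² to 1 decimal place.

213.9

Equivalent absorption area: A₁ = 288×0.78 + 461.9×0.01 + 11.1×0.74 + 288×0.02 = 243.233 m².
V = 1929.6 m³. Target absorption A₂ = 0.161 × 1929.6 / 0.72 = 431.480 sabins.
ΔA needed = 431.480 − 243.233 = 188.247 sabins.
Net gain per m²: Δα = 0.89 − 0.01 = 0.88.
Area = ΔA/Δα = 188.247/0.88 = 213.9 m².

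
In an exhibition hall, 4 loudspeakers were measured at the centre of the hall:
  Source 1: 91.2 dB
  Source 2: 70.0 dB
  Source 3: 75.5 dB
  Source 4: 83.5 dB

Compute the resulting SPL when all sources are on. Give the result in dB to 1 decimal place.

92.0 dB

Σ 10^(Lᵢ/10) = 1.588e+09.
Combined level = 10 log₁₀(1.588e+09) = 92.0 dB.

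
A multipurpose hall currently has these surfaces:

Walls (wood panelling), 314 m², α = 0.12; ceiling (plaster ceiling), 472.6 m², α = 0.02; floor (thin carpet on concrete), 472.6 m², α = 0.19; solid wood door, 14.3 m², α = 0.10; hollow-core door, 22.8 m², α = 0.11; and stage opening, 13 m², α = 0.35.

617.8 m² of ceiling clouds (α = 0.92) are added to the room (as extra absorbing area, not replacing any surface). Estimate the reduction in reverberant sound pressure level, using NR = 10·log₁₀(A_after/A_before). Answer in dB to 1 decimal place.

6.9 dB

A_before = Σ Sᵢαᵢ = 314×0.12 + 472.6×0.02 + 472.6×0.19 + 14.3×0.10 + 22.8×0.11 + 13×0.35 = 145.414 sabins.
Added absorption = 617.8 × 0.92 = 568.376 sabins.
A_after = 145.414 + 568.376 = 713.790 sabins.
Reduction = 10 log₁₀(A_after/A_before) = 10 log₁₀(4.9087) = 6.9 dB.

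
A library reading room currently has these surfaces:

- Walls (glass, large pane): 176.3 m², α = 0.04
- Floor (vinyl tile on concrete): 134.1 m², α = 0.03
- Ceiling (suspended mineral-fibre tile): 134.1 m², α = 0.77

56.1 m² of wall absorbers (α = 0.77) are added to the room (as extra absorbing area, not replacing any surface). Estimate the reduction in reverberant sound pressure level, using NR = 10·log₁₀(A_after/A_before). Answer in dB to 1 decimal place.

Total absorption A_before = 176.3×0.04 + 134.1×0.03 + 134.1×0.77
  = 7.052 + 4.023 + 103.257 = 114.332 m² sabins.
Added absorption = 56.1 × 0.77 = 43.197 sabins.
New total A_after = 157.529 sabins.
NR = 10·log₁₀(157.529/114.332) = 1.4 dB.

1.4 dB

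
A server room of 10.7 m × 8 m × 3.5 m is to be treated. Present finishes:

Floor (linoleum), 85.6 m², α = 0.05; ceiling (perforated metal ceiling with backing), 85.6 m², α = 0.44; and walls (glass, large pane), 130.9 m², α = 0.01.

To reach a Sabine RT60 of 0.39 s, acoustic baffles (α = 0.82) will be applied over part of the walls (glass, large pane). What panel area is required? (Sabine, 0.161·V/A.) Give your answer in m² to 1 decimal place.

Total absorption A₁ = 85.6·0.05 + 85.6·0.44 + 130.9·0.01
  = 4.280 + 37.664 + 1.309 = 43.253 m² sabins.
Required A₂ = 0.161·299.6/0.39 = 123.681 sabins.
Absorption to add: 123.681 − 43.253 = 80.428 sabins.
Net gain per m²: Δα = 0.82 − 0.01 = 0.81.
Panel area = 80.428 / 0.81 = 99.3 m².

99.3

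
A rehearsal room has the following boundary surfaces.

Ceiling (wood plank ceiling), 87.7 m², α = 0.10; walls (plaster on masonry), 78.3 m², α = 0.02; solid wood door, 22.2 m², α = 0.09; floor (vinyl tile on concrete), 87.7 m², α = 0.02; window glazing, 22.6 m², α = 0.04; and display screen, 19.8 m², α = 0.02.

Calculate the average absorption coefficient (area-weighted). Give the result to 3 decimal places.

Total surface area S = 318.3 m².
Σ(Sᵢαᵢ) = 87.7*0.10 + 78.3*0.02 + 22.2*0.09 + 87.7*0.02 + 22.6*0.04 + 19.8*0.02 = 15.388.
ᾱ = 15.388 / 318.3 = 0.048.

0.048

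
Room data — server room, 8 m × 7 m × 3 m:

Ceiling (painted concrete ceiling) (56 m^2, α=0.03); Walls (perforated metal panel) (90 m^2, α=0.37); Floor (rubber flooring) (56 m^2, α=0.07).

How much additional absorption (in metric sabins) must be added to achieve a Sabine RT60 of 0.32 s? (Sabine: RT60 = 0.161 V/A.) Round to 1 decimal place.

Equivalent absorption area: A₁ = 56*0.03 + 90*0.37 + 56*0.07 = 38.900 m^2.
For T = 0.32 s, need A₂ = 0.161·V/T = 0.161·168/0.32 = 84.525 sabins.
ΔA = A₂ − A₁ = 84.525 − 38.900 = 45.6 sabins.

45.6 sabins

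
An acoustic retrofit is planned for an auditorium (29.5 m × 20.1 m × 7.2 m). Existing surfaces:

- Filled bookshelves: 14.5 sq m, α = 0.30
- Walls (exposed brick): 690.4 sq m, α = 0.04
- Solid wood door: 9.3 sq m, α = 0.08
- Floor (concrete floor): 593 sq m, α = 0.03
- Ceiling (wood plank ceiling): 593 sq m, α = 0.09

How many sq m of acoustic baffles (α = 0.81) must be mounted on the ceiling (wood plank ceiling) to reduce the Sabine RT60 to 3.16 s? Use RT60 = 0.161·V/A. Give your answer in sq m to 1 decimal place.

157.8

A₁ = Σ Sᵢαᵢ = 14.5×0.30 + 690.4×0.04 + 9.3×0.08 + 593×0.03 + 593×0.09 = 103.870 sabins.
Required A₂ = 0.161·4269.24/3.16 = 217.515 sabins.
ΔA needed = 217.515 − 103.870 = 113.645 sabins.
Each sq m of panel replacing the ceiling (wood plank ceiling) adds (0.81 − 0.09) = 0.72 sabins.
Panel area = 113.645 / 0.72 = 157.8 sq m.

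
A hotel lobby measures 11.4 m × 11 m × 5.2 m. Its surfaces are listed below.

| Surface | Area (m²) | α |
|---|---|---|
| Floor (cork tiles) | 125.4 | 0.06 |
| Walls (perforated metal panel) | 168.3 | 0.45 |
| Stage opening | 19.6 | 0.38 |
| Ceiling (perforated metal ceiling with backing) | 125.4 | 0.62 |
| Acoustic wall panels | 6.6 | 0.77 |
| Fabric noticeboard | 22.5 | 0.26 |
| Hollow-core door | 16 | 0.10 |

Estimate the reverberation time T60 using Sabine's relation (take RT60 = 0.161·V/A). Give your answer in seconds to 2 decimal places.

0.58 s

A = Σ Sᵢαᵢ = 125.4*0.06 + 168.3*0.45 + 19.6*0.38 + 125.4*0.62 + 6.6*0.77 + 22.5*0.26 + 16*0.10 = 180.987 sabins.
Room volume: 652.08 m³.
T = 0.161 V/A = 0.161·652.08/180.987 = 0.58 s.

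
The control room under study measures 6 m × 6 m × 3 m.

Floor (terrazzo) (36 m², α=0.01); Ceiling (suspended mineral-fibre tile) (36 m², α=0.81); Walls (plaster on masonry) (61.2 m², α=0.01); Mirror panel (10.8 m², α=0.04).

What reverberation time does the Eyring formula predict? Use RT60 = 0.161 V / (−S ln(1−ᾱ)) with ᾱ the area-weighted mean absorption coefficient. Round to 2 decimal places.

Total surface area S = 36 + 36 + 61.2 + 10.8 = 144.0 m².
Σ(Sᵢαᵢ) = 36×0.01 + 36×0.81 + 61.2×0.01 + 10.8×0.04 = 30.564.
Mean coefficient ᾱ = A/S = 0.2122.
−S·ln(1−ᾱ) = −144.0 × ln(1 − 0.2122) = 34.346.
V = 6 × 6 × 3 = 108 m³.
RT60 = 0.161 × 108 / 34.346 = 0.51 s.

0.51 s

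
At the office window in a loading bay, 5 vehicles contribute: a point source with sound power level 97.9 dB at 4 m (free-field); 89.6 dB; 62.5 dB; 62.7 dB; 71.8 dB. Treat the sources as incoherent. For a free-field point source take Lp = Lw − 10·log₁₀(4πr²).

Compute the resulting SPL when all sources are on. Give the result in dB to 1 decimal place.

Source at 4 m: Lp = 97.9 − 10·log₁₀(4π·4²) = 97.9 − 10·log₁₀(201.062) = 74.9 dB.
Sum in the linear (power) domain: Σ 10^(Lᵢ/10) = 10^(74.9/10) + 10^(89.6/10) + 10^(62.5/10) + 10^(62.7/10) + 10^(71.8/10) = 9.617e+08.
Combined level = 10 log₁₀(9.617e+08) = 89.8 dB.

89.8 dB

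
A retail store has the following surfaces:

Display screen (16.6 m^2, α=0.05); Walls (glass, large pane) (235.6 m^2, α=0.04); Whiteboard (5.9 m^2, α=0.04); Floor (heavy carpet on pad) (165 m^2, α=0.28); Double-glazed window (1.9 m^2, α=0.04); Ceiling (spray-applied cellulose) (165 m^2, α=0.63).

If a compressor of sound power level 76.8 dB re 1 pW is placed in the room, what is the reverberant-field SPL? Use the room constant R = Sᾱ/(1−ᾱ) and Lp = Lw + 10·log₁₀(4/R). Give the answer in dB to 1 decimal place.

A = 160.716 sabins; S = 590.0 m^2.
ᾱ = 0.2724, so room constant R = A/(1−ᾱ) = 220.885 m^2.
Lp = 76.8 + 10·log₁₀(4/220.885) = 76.8 + (-17.42) = 59.4 dB.

59.4 dB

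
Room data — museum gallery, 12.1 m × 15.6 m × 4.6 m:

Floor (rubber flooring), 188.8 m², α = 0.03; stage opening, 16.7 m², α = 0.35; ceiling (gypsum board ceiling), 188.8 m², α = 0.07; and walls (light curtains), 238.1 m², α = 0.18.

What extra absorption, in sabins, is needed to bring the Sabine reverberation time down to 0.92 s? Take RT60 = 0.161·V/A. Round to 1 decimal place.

Summing Sᵢαᵢ: 5.664 + 5.845 + 13.216 + 42.858 → A₁ = 67.583 sabins.
Target A₂ = 0.161·868.296/0.92 = 151.952 sabins (V = 868.296 m³).
Additional absorption ΔA = 151.952 − 67.583 = 84.4 sabins.

84.4 sabins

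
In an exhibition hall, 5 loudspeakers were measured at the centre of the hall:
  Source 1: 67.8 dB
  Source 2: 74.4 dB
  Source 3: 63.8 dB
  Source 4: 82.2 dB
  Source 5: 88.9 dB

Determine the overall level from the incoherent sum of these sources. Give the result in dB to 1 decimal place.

Converting to relative power and adding: 10^(67.8/10) + 10^(74.4/10) + 10^(63.8/10) + 10^(82.2/10) + 10^(88.9/10) = 9.782e+08.
Combined level = 10 log₁₀(9.782e+08) = 89.9 dB.

89.9 dB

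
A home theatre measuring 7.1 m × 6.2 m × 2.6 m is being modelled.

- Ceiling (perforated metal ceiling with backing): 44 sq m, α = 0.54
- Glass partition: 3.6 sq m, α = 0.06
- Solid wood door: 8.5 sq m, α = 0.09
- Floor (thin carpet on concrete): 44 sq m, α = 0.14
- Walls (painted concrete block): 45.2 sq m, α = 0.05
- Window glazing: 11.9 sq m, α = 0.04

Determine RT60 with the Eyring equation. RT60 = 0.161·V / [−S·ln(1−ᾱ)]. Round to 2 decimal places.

0.49 s

Total surface area S = 44 + 3.6 + 8.5 + 44 + 45.2 + 11.9 = 157.2 sq m.
Σ(Sᵢαᵢ) = 44·0.54 + 3.6·0.06 + 8.5·0.09 + 44·0.14 + 45.2·0.05 + 11.9·0.04 = 33.637.
Mean coefficient ᾱ = A/S = 0.2140.
Eyring denominator: −S ln(1−ᾱ) = 37.854.
V = 7.1 × 6.2 × 2.6 = 114.452 m³.
RT60 = 0.161 × 114.452 / 37.854 = 0.49 s.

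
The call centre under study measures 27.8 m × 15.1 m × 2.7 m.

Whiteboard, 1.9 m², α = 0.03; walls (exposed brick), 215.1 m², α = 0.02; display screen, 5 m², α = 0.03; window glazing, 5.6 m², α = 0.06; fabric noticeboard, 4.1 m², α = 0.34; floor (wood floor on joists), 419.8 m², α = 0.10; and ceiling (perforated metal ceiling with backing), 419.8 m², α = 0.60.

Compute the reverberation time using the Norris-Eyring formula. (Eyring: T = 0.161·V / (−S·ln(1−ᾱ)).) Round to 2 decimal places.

Total surface area S = 1.9 + 215.1 + 5 + 5.6 + 4.1 + 419.8 + 419.8 = 1071.3 m².
Σ(Sᵢαᵢ) = 1.9×0.03 + 215.1×0.02 + 5×0.03 + 5.6×0.06 + 4.1×0.34 + 419.8×0.10 + 419.8×0.60 = 300.099.
ᾱ = 300.099 / 1071.3 = 0.2801.
Eyring denominator: −S ln(1−ᾱ) = 352.075.
V = 27.8 × 15.1 × 2.7 = 1133.406 m³.
T = 0.161·V/[−S·ln(1−ᾱ)] = 0.161·1133.406/352.075 = 0.52 s.

0.52 sec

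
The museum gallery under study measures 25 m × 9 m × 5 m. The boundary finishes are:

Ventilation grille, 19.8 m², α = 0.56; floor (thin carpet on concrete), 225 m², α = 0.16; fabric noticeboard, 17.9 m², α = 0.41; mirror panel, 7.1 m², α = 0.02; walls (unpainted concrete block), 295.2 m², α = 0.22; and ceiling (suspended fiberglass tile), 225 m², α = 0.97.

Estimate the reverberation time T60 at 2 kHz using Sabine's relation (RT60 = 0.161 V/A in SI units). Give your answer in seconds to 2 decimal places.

0.54 sec

Total absorption A = 19.8*0.56 + 225*0.16 + 17.9*0.41 + 7.1*0.02 + 295.2*0.22 + 225*0.97
  = 11.088 + 36.000 + 7.339 + 0.142 + 64.944 + 218.250 = 337.763 m² sabins.
Volume V = 25 × 9 × 5 = 1125 m³.
Sabine: RT60 = 0.161 × 1125 / 337.763 = 0.54 s.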